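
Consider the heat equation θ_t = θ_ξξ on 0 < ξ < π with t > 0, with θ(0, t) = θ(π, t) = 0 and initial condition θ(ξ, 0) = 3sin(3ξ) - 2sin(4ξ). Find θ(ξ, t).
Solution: Using separation of variables θ = X(ξ)G(t):
Eigenfunctions: sin(nξ), n = 1, 2, 3, ...
General solution: θ(ξ, t) = Σ c_n sin(nξ) exp(-n² t)
Matching θ(ξ,0) = 3sin(3ξ) - 2sin(4ξ) term by term: c_3=3, c_4=-2.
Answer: θ(ξ, t) = 3exp(-9t)sin(3ξ) - 2exp(-16t)sin(4ξ)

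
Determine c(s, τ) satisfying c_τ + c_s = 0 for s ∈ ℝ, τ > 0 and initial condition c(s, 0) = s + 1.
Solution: By characteristics (ds/dτ = 1), c(s,τ) = f(s - τ) with f = c(·, 0).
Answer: c(s, τ) = s - τ + 1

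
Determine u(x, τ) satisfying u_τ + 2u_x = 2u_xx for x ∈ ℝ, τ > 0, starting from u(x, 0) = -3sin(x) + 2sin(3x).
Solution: Moving frame: η = x - 2τ, σ = τ, u = w(η,σ), so u_τ = w_σ - 2w_η and u_xx = w_ηη.
Hence u_τ + 2u_x = w_σ and the PDE becomes the heat equation w_σ = 2w_ηη on η ∈ ℝ.
Initial data: w(η,0) = u(η,0) = -3sin(η) + 2sin(3η). Each mode sin(nη) decays as exp(-2n²σ) on ℝ, so w(η,σ) = Σ c_n exp(-2n²σ) sin(nη) with c_1=-3, c_3=2: w(η,σ) = -3exp(-2σ)sin(η) + 2exp(-18σ)sin(3η).
Substituting back: u(x,τ) = w(x - 2τ, τ).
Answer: u(x, τ) = -3exp(-2τ)sin(x - 2τ) + 2exp(-18τ)sin(3x - 6τ)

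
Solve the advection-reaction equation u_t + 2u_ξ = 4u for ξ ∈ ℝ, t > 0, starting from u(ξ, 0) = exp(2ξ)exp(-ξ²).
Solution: Substitute u = exp(2ξ)w, i.e. w = exp(-2ξ)u.
By the product rule, u_ξ = exp(2ξ)(w_ξ + 2w), u_t = exp(2ξ)w_t.
Substituting into the PDE and dividing by exp(2ξ): w_t + 2(w_ξ + 2w) = 4w.
The lower-order terms cancel, leaving the standard advection equation w_t + 2w_ξ = 0.
Initial data for w: w(ξ,0) = exp(-2ξ)u(ξ,0) = exp(-ξ²).
Solve for w:
  By method of characteristics (waves move right with speed 2):
  Along characteristics ξ - 2t = const, w is constant, so w(ξ,t) = f(ξ - 2t) with f = w(·, 0).
Hence w(ξ,t) = exp(-(-2t + ξ)²).
Transform back: u(ξ,t) = exp(2ξ)w(ξ,t).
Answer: u(ξ, t) = exp(2ξ)exp(-(-2t + ξ)²)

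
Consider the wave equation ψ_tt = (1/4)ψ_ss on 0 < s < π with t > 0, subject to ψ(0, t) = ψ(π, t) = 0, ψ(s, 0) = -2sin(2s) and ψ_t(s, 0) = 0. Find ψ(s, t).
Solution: Separating variables: ψ = Σ [A_n cos(ω_n t) + B_n sin(ω_n t)] sin(ns), ω_n = n/2. From ICs: A_2=-2.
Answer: ψ(s, t) = -2sin(2s)cos(t)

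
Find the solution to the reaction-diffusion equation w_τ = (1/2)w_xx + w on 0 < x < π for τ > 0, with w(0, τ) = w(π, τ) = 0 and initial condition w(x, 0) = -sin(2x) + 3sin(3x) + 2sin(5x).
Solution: Substitute w = exp(τ)u.
Then w_τ = exp(τ)(u_τ + u), w_xx = exp(τ)u_xx; substituting and dividing by exp(τ), the lower-order terms cancel: u_τ = (1/2)u_xx (standard heat equation).
Data for u: u(x,0) = w(x,0) = -sin(2x) + 3sin(3x) + 2sin(5x). The boundary conditions carry over: u(0,τ) = u(π,τ) = 0.
Separating variables: u = Σ c_n exp(-n²τ/2) sin(nx). From u(x,0) = -sin(2x) + 3sin(3x) + 2sin(5x): c_2=-1, c_3=3, c_5=2.
So u(x,τ) = -exp(-2τ)sin(2x) + 3exp(-9τ/2)sin(3x) + 2exp(-25τ/2)sin(5x), and w(x,τ) = exp(τ)u(x,τ).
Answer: w(x, τ) = -exp(-τ)sin(2x) + 3exp(-7τ/2)sin(3x) + 2exp(-23τ/2)sin(5x)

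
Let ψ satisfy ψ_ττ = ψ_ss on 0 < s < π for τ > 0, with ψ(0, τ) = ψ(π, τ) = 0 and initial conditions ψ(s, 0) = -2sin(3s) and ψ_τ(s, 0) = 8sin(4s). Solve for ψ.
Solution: Using separation of variables ψ = X(s)T(τ):
Eigenfunctions: sin(ns), n = 1, 2, 3, ...
General solution: ψ(s, τ) = Σ [A_n cos(n τ) + B_n sin(n τ)] sin(ns)
From ψ(s,0) = -2sin(3s): A_3=-2. From ψ_τ(s,0) = 8sin(4s), using ψ_τ(s,0) = Σ ω_n B_n sin(ns) with ω_n = n: B_4 = 8/4 = 2.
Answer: ψ(s, τ) = -2sin(3s)cos(3τ) + 2sin(4s)sin(4τ)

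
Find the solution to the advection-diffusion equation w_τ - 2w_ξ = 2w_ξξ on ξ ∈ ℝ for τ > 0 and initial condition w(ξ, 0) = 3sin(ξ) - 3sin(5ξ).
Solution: Moving frame: η = ξ + 2τ, σ = τ, w = u(η,σ), so w_τ = u_σ + 2u_η and w_ξξ = u_ηη.
Hence w_τ - 2w_ξ = u_σ and the PDE becomes the heat equation u_σ = 2u_ηη on η ∈ ℝ.
Initial data: u(η,0) = w(η,0) = 3sin(η) - 3sin(5η). Each mode sin(nη) decays as exp(-2n²σ) on ℝ, so u(η,σ) = Σ c_n exp(-2n²σ) sin(nη) with c_1=3, c_5=-3: u(η,σ) = 3exp(-2σ)sin(η) - 3exp(-50σ)sin(5η).
Substituting back: w(ξ,τ) = u(ξ + 2τ, τ).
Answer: w(ξ, τ) = 3exp(-2τ)sin(ξ + 2τ) - 3exp(-50τ)sin(5ξ + 10τ)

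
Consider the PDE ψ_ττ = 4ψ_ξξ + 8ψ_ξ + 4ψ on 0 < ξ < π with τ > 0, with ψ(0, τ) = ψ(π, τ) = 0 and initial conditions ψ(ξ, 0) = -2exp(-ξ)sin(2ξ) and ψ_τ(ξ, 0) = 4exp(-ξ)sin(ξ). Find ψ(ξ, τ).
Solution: Substitute ψ = exp(-ξ)u.
Then ψ_ξ = exp(-ξ)(u_ξ - u), ψ_ξξ = exp(-ξ)(u_ξξ - 2u_ξ + u), ψ_ττ = exp(-ξ)u_ττ; substituting and dividing by exp(-ξ), the lower-order terms cancel: u_ττ = 4u_ξξ (standard wave equation).
Data for u: u(ξ,0) = exp(ξ)ψ(ξ,0) = -2sin(2ξ); u_τ(ξ,0) = exp(ξ)ψ_τ(ξ,0) = 4sin(ξ). The boundary conditions carry over: u(0,τ) = u(π,τ) = 0.
Separating variables: u = Σ [A_n cos(ω_n τ) + B_n sin(ω_n τ)] sin(nξ), ω_n = 2n. From ICs (B_n = velocity coefficient / ω_n): A_2=-2, B_1=2.
So u(ξ,τ) = 2sin(ξ)sin(2τ) - 2sin(2ξ)cos(4τ), and ψ(ξ,τ) = exp(-ξ)u(ξ,τ).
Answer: ψ(ξ, τ) = 2exp(-ξ)sin(ξ)sin(2τ) - 2exp(-ξ)sin(2ξ)cos(4τ)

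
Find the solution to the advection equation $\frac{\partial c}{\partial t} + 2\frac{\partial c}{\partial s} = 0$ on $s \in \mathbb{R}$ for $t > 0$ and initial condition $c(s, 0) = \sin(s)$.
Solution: By characteristics ($ds/dt = 2$), $c(s,t) = f(s - 2t)$ with $f = c( \cdot , 0)$.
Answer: $c(s, t) = \sin(s - 2 t)$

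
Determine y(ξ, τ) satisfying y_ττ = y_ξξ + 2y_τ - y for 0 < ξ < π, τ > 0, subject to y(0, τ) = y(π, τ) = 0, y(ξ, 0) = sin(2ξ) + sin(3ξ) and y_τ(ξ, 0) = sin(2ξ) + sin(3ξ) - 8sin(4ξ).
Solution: Substitute y = exp(τ)u, i.e. u = exp(-τ)y.
By the product rule, y_τ = exp(τ)(u_τ + u), y_ττ = exp(τ)(u_ττ + 2u_τ + u), y_ξξ = exp(τ)u_ξξ.
Substituting into the PDE and dividing by exp(τ): u_ττ + 2u_τ + u = u_ξξ + 2(u_τ + u) - u.
The lower-order terms cancel, leaving the standard wave equation u_ττ = u_ξξ.
Initial data for u: u(ξ,0) = y(ξ,0) = sin(2ξ) + sin(3ξ); u_τ(ξ,0) = y_τ(ξ,0) - y(ξ,0) = -8sin(4ξ). The boundary conditions carry over: u(0,τ) = u(π,τ) = 0.
Solve for u:
  Using separation of variables u = X(ξ)T(τ):
  Eigenfunctions: sin(nξ), n = 1, 2, 3, ...
  General solution: u(ξ, τ) = Σ [A_n cos(n τ) + B_n sin(n τ)] sin(nξ)
  From u(ξ,0) = sin(2ξ) + sin(3ξ): A_2=1, A_3=1. From u_τ(ξ,0) = -8sin(4ξ), using u_τ(ξ,0) = Σ ω_n B_n sin(nξ) with ω_n = n: B_4 = (-8)/4 = -2.
Hence u(ξ,τ) = sin(2ξ)cos(2τ) + sin(3ξ)cos(3τ) - 2sin(4ξ)sin(4τ).
Transform back: y(ξ,τ) = exp(τ)u(ξ,τ).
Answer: y(ξ, τ) = exp(τ)sin(2ξ)cos(2τ) + exp(τ)sin(3ξ)cos(3τ) - 2exp(τ)sin(4ξ)sin(4τ)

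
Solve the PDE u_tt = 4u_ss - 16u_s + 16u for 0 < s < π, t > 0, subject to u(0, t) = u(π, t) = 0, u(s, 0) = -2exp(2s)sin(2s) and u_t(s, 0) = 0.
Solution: Substitute u = exp(2s)w.
Then u_s = exp(2s)(w_s + 2w), u_ss = exp(2s)(w_ss + 4w_s + 4w), u_tt = exp(2s)w_tt; substituting and dividing by exp(2s), the lower-order terms cancel: w_tt = 4w_ss (standard wave equation).
Data for w: w(s,0) = exp(-2s)u(s,0) = -2sin(2s); w_t(s,0) = exp(-2s)u_t(s,0) = 0. The boundary conditions carry over: w(0,t) = w(π,t) = 0.
Separating variables: w = Σ [A_n cos(ω_n t) + B_n sin(ω_n t)] sin(ns), ω_n = 2n. From ICs: A_2=-2.
So w(s,t) = -2sin(2s)cos(4t), and u(s,t) = exp(2s)w(s,t).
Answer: u(s, t) = -2exp(2s)sin(2s)cos(4t)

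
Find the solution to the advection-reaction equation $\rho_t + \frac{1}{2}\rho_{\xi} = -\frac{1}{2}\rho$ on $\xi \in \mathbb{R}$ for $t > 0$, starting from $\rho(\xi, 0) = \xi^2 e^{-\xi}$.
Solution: Substitute $\rho = e^{-\xi}u$, i.e. $u = e^{\xi}\rho$.
By the product rule, $\rho_{\xi} = e^{-\xi}(u_{\xi} - u)$, $\rho_t = e^{-\xi}u_t$.
Substituting into the PDE and dividing by $e^{-\xi}$: $u_t + \frac{1}{2}(u_{\xi} - u) = -\frac{1}{2}u$.
The lower-order terms cancel, leaving the standard advection equation $u_t + \frac{1}{2}u_{\xi} = 0$.
Initial data for $u$: $u(\xi,0) = e^{\xi}\rho(\xi,0) = \xi^2$.
Solve for $u$:
  By method of characteristics (waves move right with speed 1/2):
  Along characteristics $\xi - \frac{1}{2}t =$ const, $u$ is constant, so $u(\xi,t) = f(\xi - \frac{1}{2}t)$ with $f = u( \cdot , 0)$.
Hence $u(\xi,t) = \frac{1}{4} t^2 - t \xi + \xi^2$.
Transform back: $\rho(\xi,t) = e^{-\xi}u(\xi,t)$.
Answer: $\rho(\xi, t) = \xi^2 e^{-\xi} -  \xi t e^{-\xi} + \frac{1}{4} t^2 e^{-\xi}$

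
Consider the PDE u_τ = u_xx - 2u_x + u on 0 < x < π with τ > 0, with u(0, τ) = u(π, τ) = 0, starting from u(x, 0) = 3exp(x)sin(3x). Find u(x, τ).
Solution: Substitute u = exp(x)w, i.e. w = exp(-x)u.
By the product rule, u_x = exp(x)(w_x + w), u_xx = exp(x)(w_xx + 2w_x + w), u_τ = exp(x)w_τ.
Substituting into the PDE and dividing by exp(x): w_τ = (w_xx + 2w_x + w) - 2(w_x + w) + w.
The lower-order terms cancel, leaving the standard heat equation w_τ = w_xx.
Initial data for w: w(x,0) = exp(-x)u(x,0) = 3sin(3x). The boundary conditions carry over: w(0,τ) = w(π,τ) = 0.
Solve for w:
  Using separation of variables w = X(x)T(τ):
  Eigenfunctions: sin(nx), n = 1, 2, 3, ...
  General solution: w(x, τ) = Σ c_n sin(nx) exp(-n² τ)
  Matching w(x,0) = 3sin(3x) term by term: c_3=3.
Hence w(x,τ) = 3exp(-9τ)sin(3x).
Transform back: u(x,τ) = exp(x)w(x,τ).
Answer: u(x, τ) = 3exp(x)exp(-9τ)sin(3x)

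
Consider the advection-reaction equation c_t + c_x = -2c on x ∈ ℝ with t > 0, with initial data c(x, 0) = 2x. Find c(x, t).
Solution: Substitute c = exp(-2t)u, i.e. u = exp(2t)c.
By the product rule, c_t = exp(-2t)(u_t - 2u), c_x = exp(-2t)u_x.
Substituting into the PDE and dividing by exp(-2t): u_t - 2u + u_x = -2u.
The lower-order terms cancel, leaving the standard advection equation u_t + u_x = 0.
Initial data for u: u(x,0) = c(x,0) = 2x.
Solve for u:
  By method of characteristics (waves move right with speed 1):
  Along characteristics x - t = const, u is constant, so u(x,t) = f(x - t) with f = u(·, 0).
Hence u(x,t) = -2t + 2x.
Transform back: c(x,t) = exp(-2t)u(x,t).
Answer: c(x, t) = -2texp(-2t) + 2xexp(-2t)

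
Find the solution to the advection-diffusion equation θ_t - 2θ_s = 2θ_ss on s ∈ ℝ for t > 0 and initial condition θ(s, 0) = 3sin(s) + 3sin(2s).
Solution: Change to a moving frame: let η = s + 2t, σ = t and write θ(s,t) = u(η,σ).
By the chain rule θ_t = u_σ + 2u_η, θ_s = u_η, θ_ss = u_ηη.
Then θ_t - 2θ_s = u_σ: the advection term cancels and the PDE becomes the heat equation u_σ = 2u_ηη on η ∈ ℝ.
Initial data: u(η,0) = θ(η,0) = 3sin(η) + 3sin(2η).
On η ∈ ℝ each mode satisfies (sin(nη))″ = -n² sin(nη), so exp(-2n²σ) sin(nη) solves the heat equation; by superposition u(η,σ) = Σ c_n exp(-2n²σ) sin(nη).
Reading off the coefficients: c_1=3, c_2=3, so u(η,σ) = 3exp(-2σ)sin(η) + 3exp(-8σ)sin(2η).
Substituting back η = s + 2t, σ = t: θ(s,t) = u(s + 2t, t).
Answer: θ(s, t) = 3exp(-2t)sin(s + 2t) + 3exp(-8t)sin(2s + 4t)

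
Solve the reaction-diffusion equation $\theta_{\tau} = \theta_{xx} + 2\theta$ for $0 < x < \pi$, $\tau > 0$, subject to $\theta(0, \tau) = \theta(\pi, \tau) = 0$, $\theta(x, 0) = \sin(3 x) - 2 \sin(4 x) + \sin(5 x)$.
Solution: Substitute $\theta = e^{2\tau}u$, i.e. $u = e^{-2\tau}\theta$.
By the product rule, $\theta_{\tau} = e^{2\tau}(u_{\tau} + 2u)$, $\theta_{xx} = e^{2\tau}u_{xx}$.
Substituting into the PDE and dividing by $e^{2\tau}$: $u_{\tau} + 2u = u_{xx} + 2u$.
The lower-order terms cancel, leaving the standard heat equation $u_{\tau} = u_{xx}$.
Initial data for $u$: $u(x,0) = \theta(x,0) = \sin(3 x) - 2 \sin(4 x) + \sin(5 x)$. The boundary conditions carry over: $u(0,\tau) = u(\pi,\tau) = 0$.
Solve for $u$:
  Using separation of variables $u = X(x)G(\tau)$:
  Eigenfunctions: $\sin(nx)$, $n = 1, 2, 3, \ldots$
  General solution: $u(x, \tau) = \sum c_n \sin(nx) e^{-n^2 \tau}$
  Matching $u(x,0) = \sin(3 x) - 2 \sin(4 x) + \sin(5 x)$ term by term: $c_3=1, c_4=-2, c_5=1$.
Hence $u(x,\tau) = e^{-9 \tau} \sin(3 x) - 2 e^{-16 \tau} \sin(4 x) + e^{-25 \tau} \sin(5 x)$.
Transform back: $\theta(x,\tau) = e^{2\tau}u(x,\tau)$.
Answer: $\theta(x, \tau) = e^{-7 \tau} \sin(3 x) - 2 e^{-14 \tau} \sin(4 x) + e^{-23 \tau} \sin(5 x)$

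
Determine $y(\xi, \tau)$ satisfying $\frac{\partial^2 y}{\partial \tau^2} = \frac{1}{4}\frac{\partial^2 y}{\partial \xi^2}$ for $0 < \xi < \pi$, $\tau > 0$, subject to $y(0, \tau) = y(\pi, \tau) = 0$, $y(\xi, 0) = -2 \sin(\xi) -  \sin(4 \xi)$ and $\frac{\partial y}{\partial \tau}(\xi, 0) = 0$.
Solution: Using separation of variables $y = X(\xi)T(\tau)$:
Eigenfunctions: $\sin(n\xi)$, $n = 1, 2, 3, \ldots$
General solution: $y(\xi, \tau) = \sum [A_n \cos(n \tau/2) + B_n \sin(n \tau/2)] \sin(n\xi)$
From $y(\xi,0) = -2 \sin(\xi) - \sin(4 \xi)$: $A_1=-2, A_4=-1$. From $y_{\tau}(\xi,0) = 0$: all $B_n = 0$.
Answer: $y(\xi, \tau) = -2 \sin(\xi) \cos(\tau/2) -  \sin(4 \xi) \cos(2 \tau)$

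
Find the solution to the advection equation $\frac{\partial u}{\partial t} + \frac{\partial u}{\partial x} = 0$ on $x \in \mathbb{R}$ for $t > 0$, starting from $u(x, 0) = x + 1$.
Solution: By characteristics ($dx/dt = 1$), $u(x,t) = f(x - t)$ with $f = u( \cdot , 0)$.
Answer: $u(x, t) = - t + x + 1$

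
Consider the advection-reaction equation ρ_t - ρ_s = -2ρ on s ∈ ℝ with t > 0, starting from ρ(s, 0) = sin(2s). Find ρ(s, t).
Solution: Substitute ρ = exp(-2t)u.
Then ρ_t = exp(-2t)(u_t - 2u), ρ_s = exp(-2t)u_s; substituting and dividing by exp(-2t), the lower-order terms cancel: u_t - u_s = 0 (standard advection equation).
Data for u: u(s,0) = ρ(s,0) = sin(2s).
By characteristics (ds/dt = -1), u(s,t) = f(s + t) with f = u(·, 0).
So u(s,t) = sin(2s + 2t), and ρ(s,t) = exp(-2t)u(s,t).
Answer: ρ(s, t) = exp(-2t)sin(2s + 2t)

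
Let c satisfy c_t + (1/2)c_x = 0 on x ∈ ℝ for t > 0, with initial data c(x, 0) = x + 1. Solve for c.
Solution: By characteristics (dx/dt = 1/2), c(x,t) = f(x - (1/2)t) with f = c(·, 0).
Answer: c(x, t) = -(1/2)t + x + 1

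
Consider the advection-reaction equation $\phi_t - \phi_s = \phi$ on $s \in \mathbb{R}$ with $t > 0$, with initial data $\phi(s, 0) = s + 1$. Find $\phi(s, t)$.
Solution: Substitute $\phi = e^{t}u$, i.e. $u = e^{-t}\phi$.
By the product rule, $\phi_t = e^{t}(u_t + u)$, $\phi_s = e^{t}u_s$.
Substituting into the PDE and dividing by $e^{t}$: $u_t + u - u_s = u$.
The lower-order terms cancel, leaving the standard advection equation $u_t - u_s = 0$.
Initial data for $u$: $u(s,0) = \phi(s,0) = s + 1$.
Solve for $u$:
  By method of characteristics (waves move left with speed 1):
  Along characteristics $s + t =$ const, $u$ is constant, so $u(s,t) = f(s + t)$ with $f = u( \cdot , 0)$.
Hence $u(s,t) = s + t + 1$.
Transform back: $\phi(s,t) = e^{t}u(s,t)$.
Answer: $\phi(s, t) = s e^{t} + t e^{t} + e^{t}$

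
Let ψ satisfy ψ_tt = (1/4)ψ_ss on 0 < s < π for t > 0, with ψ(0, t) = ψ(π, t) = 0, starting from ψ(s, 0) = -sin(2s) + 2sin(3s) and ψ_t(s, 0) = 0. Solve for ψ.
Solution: Separating variables: ψ = Σ [A_n cos(ω_n t) + B_n sin(ω_n t)] sin(ns), ω_n = n/2. From ICs: A_2=-1, A_3=2.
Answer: ψ(s, t) = -sin(2s)cos(t) + 2sin(3s)cos(3t/2)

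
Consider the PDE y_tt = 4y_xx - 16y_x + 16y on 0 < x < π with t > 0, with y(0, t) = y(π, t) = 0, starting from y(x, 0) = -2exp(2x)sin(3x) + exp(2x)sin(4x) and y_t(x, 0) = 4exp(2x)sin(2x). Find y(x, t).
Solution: Substitute y = exp(2x)u.
Then y_x = exp(2x)(u_x + 2u), y_xx = exp(2x)(u_xx + 4u_x + 4u), y_tt = exp(2x)u_tt; substituting and dividing by exp(2x), the lower-order terms cancel: u_tt = 4u_xx (standard wave equation).
Data for u: u(x,0) = exp(-2x)y(x,0) = -2sin(3x) + sin(4x); u_t(x,0) = exp(-2x)y_t(x,0) = 4sin(2x). The boundary conditions carry over: u(0,t) = u(π,t) = 0.
Separating variables: u = Σ [A_n cos(ω_n t) + B_n sin(ω_n t)] sin(nx), ω_n = 2n. From ICs (B_n = velocity coefficient / ω_n): A_3=-2, A_4=1, B_2=1.
So u(x,t) = sin(4t)sin(2x) - 2sin(3x)cos(6t) + sin(4x)cos(8t), and y(x,t) = exp(2x)u(x,t).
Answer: y(x, t) = exp(2x)sin(4t)sin(2x) - 2exp(2x)sin(3x)cos(6t) + exp(2x)sin(4x)cos(8t)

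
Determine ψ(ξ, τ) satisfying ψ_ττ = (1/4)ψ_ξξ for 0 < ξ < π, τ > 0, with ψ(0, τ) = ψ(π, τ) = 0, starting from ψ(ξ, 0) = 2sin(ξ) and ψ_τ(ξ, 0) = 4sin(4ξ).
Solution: Using separation of variables ψ = X(ξ)T(τ):
Eigenfunctions: sin(nξ), n = 1, 2, 3, ...
General solution: ψ(ξ, τ) = Σ [A_n cos(n τ/2) + B_n sin(n τ/2)] sin(nξ)
From ψ(ξ,0) = 2sin(ξ): A_1=2. From ψ_τ(ξ,0) = 4sin(4ξ), using ψ_τ(ξ,0) = Σ ω_n B_n sin(nξ) with ω_n = n/2: B_4 = 4/2 = 2.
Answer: ψ(ξ, τ) = 2sin(ξ)cos(τ/2) + 2sin(4ξ)sin(2τ)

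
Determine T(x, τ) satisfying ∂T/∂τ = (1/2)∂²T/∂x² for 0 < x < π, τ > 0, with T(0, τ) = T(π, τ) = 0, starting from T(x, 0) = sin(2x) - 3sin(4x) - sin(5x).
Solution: Separating variables: T = Σ c_n exp(-n²τ/2) sin(nx). From T(x,0) = sin(2x) - 3sin(4x) - sin(5x): c_2=1, c_4=-3, c_5=-1.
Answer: T(x, τ) = exp(-2τ)sin(2x) - 3exp(-8τ)sin(4x) - exp(-25τ/2)sin(5x)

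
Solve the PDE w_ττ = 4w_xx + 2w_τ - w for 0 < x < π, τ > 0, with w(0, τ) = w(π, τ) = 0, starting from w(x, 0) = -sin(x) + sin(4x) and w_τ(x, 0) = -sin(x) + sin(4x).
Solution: Substitute w = exp(τ)u, i.e. u = exp(-τ)w.
By the product rule, w_τ = exp(τ)(u_τ + u), w_ττ = exp(τ)(u_ττ + 2u_τ + u), w_xx = exp(τ)u_xx.
Substituting into the PDE and dividing by exp(τ): u_ττ + 2u_τ + u = 4u_xx + 2(u_τ + u) - u.
The lower-order terms cancel, leaving the standard wave equation u_ττ = 4u_xx.
Initial data for u: u(x,0) = w(x,0) = -sin(x) + sin(4x); u_τ(x,0) = w_τ(x,0) - w(x,0) = 0. The boundary conditions carry over: u(0,τ) = u(π,τ) = 0.
Solve for u:
  Using separation of variables u = X(x)T(τ):
  Eigenfunctions: sin(nx), n = 1, 2, 3, ...
  General solution: u(x, τ) = Σ [A_n cos(2n τ) + B_n sin(2n τ)] sin(nx)
  From u(x,0) = -sin(x) + sin(4x): A_1=-1, A_4=1. From u_τ(x,0) = 0: all B_n = 0.
Hence u(x,τ) = -sin(x)cos(2τ) + sin(4x)cos(8τ).
Transform back: w(x,τ) = exp(τ)u(x,τ).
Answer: w(x, τ) = -exp(τ)sin(x)cos(2τ) + exp(τ)sin(4x)cos(8τ)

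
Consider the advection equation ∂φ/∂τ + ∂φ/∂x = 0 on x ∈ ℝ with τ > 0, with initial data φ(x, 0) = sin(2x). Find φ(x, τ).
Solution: By characteristics (dx/dτ = 1), φ(x,τ) = f(x - τ) with f = φ(·, 0).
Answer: φ(x, τ) = sin(2x - 2τ)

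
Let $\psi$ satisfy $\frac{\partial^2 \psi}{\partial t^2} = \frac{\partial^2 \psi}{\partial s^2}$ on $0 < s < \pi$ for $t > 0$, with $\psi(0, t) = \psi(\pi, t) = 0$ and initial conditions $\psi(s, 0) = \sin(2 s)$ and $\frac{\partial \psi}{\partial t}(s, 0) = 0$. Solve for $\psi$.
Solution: Separating variables: $\psi = \sum [A_n \cos(\omega_n t) + B_n \sin(\omega_n t)] \sin(ns)$, $\omega_n = n$. From ICs: $A_2=1$.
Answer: $\psi(s, t) = \sin(2 s) \cos(2 t)$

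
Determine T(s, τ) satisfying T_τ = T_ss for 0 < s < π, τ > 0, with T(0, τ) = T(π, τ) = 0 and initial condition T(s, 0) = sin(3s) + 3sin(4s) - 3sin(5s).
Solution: Using separation of variables T = X(s)G(τ):
Eigenfunctions: sin(ns), n = 1, 2, 3, ...
General solution: T(s, τ) = Σ c_n sin(ns) exp(-n² τ)
Matching T(s,0) = sin(3s) + 3sin(4s) - 3sin(5s) term by term: c_3=1, c_4=3, c_5=-3.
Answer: T(s, τ) = exp(-9τ)sin(3s) + 3exp(-16τ)sin(4s) - 3exp(-25τ)sin(5s)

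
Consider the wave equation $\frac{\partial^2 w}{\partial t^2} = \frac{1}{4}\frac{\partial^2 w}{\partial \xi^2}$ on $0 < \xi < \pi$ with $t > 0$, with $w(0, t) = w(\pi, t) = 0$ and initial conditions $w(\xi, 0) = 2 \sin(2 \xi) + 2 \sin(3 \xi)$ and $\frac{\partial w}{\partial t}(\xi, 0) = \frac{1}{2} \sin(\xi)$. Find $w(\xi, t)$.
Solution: Separating variables: $w = \sum [A_n \cos(\omega_n t) + B_n \sin(\omega_n t)] \sin(n\xi)$, $\omega_n = n/2$. From ICs ($B_n$ = velocity coefficient / $\omega_n$): $A_2=2, A_3=2, B_1=1$.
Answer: $w(\xi, t) = \sin(\xi) \sin(t/2) + 2 \sin(2 \xi) \cos(t) + 2 \sin(3 \xi) \cos(3 t/2)$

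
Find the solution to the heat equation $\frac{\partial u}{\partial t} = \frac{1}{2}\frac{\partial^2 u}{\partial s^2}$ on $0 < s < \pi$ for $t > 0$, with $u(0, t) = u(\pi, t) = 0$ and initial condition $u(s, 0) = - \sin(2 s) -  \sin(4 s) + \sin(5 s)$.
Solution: Separating variables: $u = \sum c_n e^{-n^2t/2} \sin(ns)$. From $u(s,0) = - \sin(2 s) - \sin(4 s) + \sin(5 s)$: $c_2=-1, c_4=-1, c_5=1$.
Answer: $u(s, t) = - e^{-2 t} \sin(2 s) -  e^{-8 t} \sin(4 s) + e^{-25 t/2} \sin(5 s)$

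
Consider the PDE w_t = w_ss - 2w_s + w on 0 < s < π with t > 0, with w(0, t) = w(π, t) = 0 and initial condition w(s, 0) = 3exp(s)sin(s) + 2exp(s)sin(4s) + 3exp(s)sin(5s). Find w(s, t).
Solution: Substitute w = exp(s)u, i.e. u = exp(-s)w.
By the product rule, w_s = exp(s)(u_s + u), w_ss = exp(s)(u_ss + 2u_s + u), w_t = exp(s)u_t.
Substituting into the PDE and dividing by exp(s): u_t = (u_ss + 2u_s + u) - 2(u_s + u) + u.
The lower-order terms cancel, leaving the standard heat equation u_t = u_ss.
Initial data for u: u(s,0) = exp(-s)w(s,0) = 3sin(s) + 2sin(4s) + 3sin(5s). The boundary conditions carry over: u(0,t) = u(π,t) = 0.
Solve for u:
  Using separation of variables u = X(s)T(t):
  Eigenfunctions: sin(ns), n = 1, 2, 3, ...
  General solution: u(s, t) = Σ c_n sin(ns) exp(-n² t)
  Matching u(s,0) = 3sin(s) + 2sin(4s) + 3sin(5s) term by term: c_1=3, c_4=2, c_5=3.
Hence u(s,t) = 3exp(-t)sin(s) + 2exp(-16t)sin(4s) + 3exp(-25t)sin(5s).
Transform back: w(s,t) = exp(s)u(s,t).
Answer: w(s, t) = 3exp(s)exp(-t)sin(s) + 2exp(s)exp(-16t)sin(4s) + 3exp(s)exp(-25t)sin(5s)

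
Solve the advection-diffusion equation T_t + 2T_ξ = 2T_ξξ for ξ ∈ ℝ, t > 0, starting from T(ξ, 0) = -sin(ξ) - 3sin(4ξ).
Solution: Moving frame: η = ξ - 2t, σ = t, T = u(η,σ), so T_t = u_σ - 2u_η and T_ξξ = u_ηη.
Hence T_t + 2T_ξ = u_σ and the PDE becomes the heat equation u_σ = 2u_ηη on η ∈ ℝ.
Initial data: u(η,0) = T(η,0) = -sin(η) - 3sin(4η). Each mode sin(nη) decays as exp(-2n²σ) on ℝ, so u(η,σ) = Σ c_n exp(-2n²σ) sin(nη) with c_1=-1, c_4=-3: u(η,σ) = -exp(-2σ)sin(η) - 3exp(-32σ)sin(4η).
Substituting back: T(ξ,t) = u(ξ - 2t, t).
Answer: T(ξ, t) = exp(-2t)sin(2t - ξ) + 3exp(-32t)sin(8t - 4ξ)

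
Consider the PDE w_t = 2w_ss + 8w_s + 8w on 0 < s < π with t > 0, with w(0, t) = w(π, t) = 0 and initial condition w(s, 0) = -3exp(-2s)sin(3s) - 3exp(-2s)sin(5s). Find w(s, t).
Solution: Substitute w = exp(-2s)u, i.e. u = exp(2s)w.
By the product rule, w_s = exp(-2s)(u_s - 2u), w_ss = exp(-2s)(u_ss - 4u_s + 4u), w_t = exp(-2s)u_t.
Substituting into the PDE and dividing by exp(-2s): u_t = 2(u_ss - 4u_s + 4u) + 8(u_s - 2u) + 8u.
The lower-order terms cancel, leaving the standard heat equation u_t = 2u_ss.
Initial data for u: u(s,0) = exp(2s)w(s,0) = -3sin(3s) - 3sin(5s). The boundary conditions carry over: u(0,t) = u(π,t) = 0.
Solve for u:
  Using separation of variables u = X(s)T(t):
  Eigenfunctions: sin(ns), n = 1, 2, 3, ...
  General solution: u(s, t) = Σ c_n sin(ns) exp(-2n² t)
  Matching u(s,0) = -3sin(3s) - 3sin(5s) term by term: c_3=-3, c_5=-3.
Hence u(s,t) = -3exp(-18t)sin(3s) - 3exp(-50t)sin(5s).
Transform back: w(s,t) = exp(-2s)u(s,t).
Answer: w(s, t) = -3exp(-2s)exp(-18t)sin(3s) - 3exp(-2s)exp(-50t)sin(5s)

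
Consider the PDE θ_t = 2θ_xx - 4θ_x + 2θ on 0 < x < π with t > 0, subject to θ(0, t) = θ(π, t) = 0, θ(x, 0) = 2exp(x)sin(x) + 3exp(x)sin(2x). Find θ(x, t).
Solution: Substitute θ = exp(x)u, i.e. u = exp(-x)θ.
By the product rule, θ_x = exp(x)(u_x + u), θ_xx = exp(x)(u_xx + 2u_x + u), θ_t = exp(x)u_t.
Substituting into the PDE and dividing by exp(x): u_t = 2(u_xx + 2u_x + u) - 4(u_x + u) + 2u.
The lower-order terms cancel, leaving the standard heat equation u_t = 2u_xx.
Initial data for u: u(x,0) = exp(-x)θ(x,0) = 2sin(x) + 3sin(2x). The boundary conditions carry over: u(0,t) = u(π,t) = 0.
Solve for u:
  Using separation of variables u = X(x)G(t):
  Eigenfunctions: sin(nx), n = 1, 2, 3, ...
  General solution: u(x, t) = Σ c_n sin(nx) exp(-2n² t)
  Matching u(x,0) = 2sin(x) + 3sin(2x) term by term: c_1=2, c_2=3.
Hence u(x,t) = 2exp(-2t)sin(x) + 3exp(-8t)sin(2x).
Transform back: θ(x,t) = exp(x)u(x,t).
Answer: θ(x, t) = 2exp(-2t)exp(x)sin(x) + 3exp(-8t)exp(x)sin(2x)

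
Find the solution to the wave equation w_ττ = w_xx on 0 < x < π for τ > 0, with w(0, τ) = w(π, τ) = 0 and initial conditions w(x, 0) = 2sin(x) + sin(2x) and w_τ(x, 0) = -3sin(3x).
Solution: Separating variables: w = Σ [A_n cos(ω_n τ) + B_n sin(ω_n τ)] sin(nx), ω_n = n. From ICs (B_n = velocity coefficient / ω_n): A_1=2, A_2=1, B_3=-1.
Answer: w(x, τ) = 2sin(x)cos(τ) + sin(2x)cos(2τ) - sin(3x)sin(3τ)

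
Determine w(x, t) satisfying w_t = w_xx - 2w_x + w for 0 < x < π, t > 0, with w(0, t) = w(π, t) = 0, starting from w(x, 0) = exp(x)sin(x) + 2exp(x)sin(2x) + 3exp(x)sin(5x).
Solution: Substitute w = exp(x)u.
Then w_x = exp(x)(u_x + u), w_xx = exp(x)(u_xx + 2u_x + u), w_t = exp(x)u_t; substituting and dividing by exp(x), the lower-order terms cancel: u_t = u_xx (standard heat equation).
Data for u: u(x,0) = exp(-x)w(x,0) = sin(x) + 2sin(2x) + 3sin(5x). The boundary conditions carry over: u(0,t) = u(π,t) = 0.
Separating variables: u = Σ c_n exp(-n²t) sin(nx). From u(x,0) = sin(x) + 2sin(2x) + 3sin(5x): c_1=1, c_2=2, c_5=3.
So u(x,t) = exp(-t)sin(x) + 2exp(-4t)sin(2x) + 3exp(-25t)sin(5x), and w(x,t) = exp(x)u(x,t).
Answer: w(x, t) = exp(-t)exp(x)sin(x) + 2exp(-4t)exp(x)sin(2x) + 3exp(-25t)exp(x)sin(5x)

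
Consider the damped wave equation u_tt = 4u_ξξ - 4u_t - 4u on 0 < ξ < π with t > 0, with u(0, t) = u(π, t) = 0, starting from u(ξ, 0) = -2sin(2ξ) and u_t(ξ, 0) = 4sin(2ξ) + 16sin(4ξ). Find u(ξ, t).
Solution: Substitute u = exp(-2t)w.
Then u_t = exp(-2t)(w_t - 2w), u_tt = exp(-2t)(w_tt - 4w_t + 4w), u_ξξ = exp(-2t)w_ξξ; substituting and dividing by exp(-2t), the lower-order terms cancel: w_tt = 4w_ξξ (standard wave equation).
Data for w: w(ξ,0) = u(ξ,0) = -2sin(2ξ); w_t(ξ,0) = u_t(ξ,0) + 2u(ξ,0) = 16sin(4ξ). The boundary conditions carry over: w(0,t) = w(π,t) = 0.
Separating variables: w = Σ [A_n cos(ω_n t) + B_n sin(ω_n t)] sin(nξ), ω_n = 2n. From ICs (B_n = velocity coefficient / ω_n): A_2=-2, B_4=2.
So w(ξ,t) = 2sin(8t)sin(4ξ) - 2sin(2ξ)cos(4t), and u(ξ,t) = exp(-2t)w(ξ,t).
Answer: u(ξ, t) = 2exp(-2t)sin(8t)sin(4ξ) - 2exp(-2t)sin(2ξ)cos(4t)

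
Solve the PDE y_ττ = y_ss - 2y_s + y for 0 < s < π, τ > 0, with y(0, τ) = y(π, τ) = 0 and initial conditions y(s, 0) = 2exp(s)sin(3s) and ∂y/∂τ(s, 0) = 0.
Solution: Substitute y = exp(s)u.
Then y_s = exp(s)(u_s + u), y_ss = exp(s)(u_ss + 2u_s + u), y_ττ = exp(s)u_ττ; substituting and dividing by exp(s), the lower-order terms cancel: u_ττ = u_ss (standard wave equation).
Data for u: u(s,0) = exp(-s)y(s,0) = 2sin(3s); u_τ(s,0) = exp(-s)y_τ(s,0) = 0. The boundary conditions carry over: u(0,τ) = u(π,τ) = 0.
Separating variables: u = Σ [A_n cos(ω_n τ) + B_n sin(ω_n τ)] sin(ns), ω_n = n. From ICs: A_3=2.
So u(s,τ) = 2sin(3s)cos(3τ), and y(s,τ) = exp(s)u(s,τ).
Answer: y(s, τ) = 2exp(s)sin(3s)cos(3τ)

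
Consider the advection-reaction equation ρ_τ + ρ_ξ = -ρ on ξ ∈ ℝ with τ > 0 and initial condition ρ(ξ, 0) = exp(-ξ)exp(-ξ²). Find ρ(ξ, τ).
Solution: Substitute ρ = exp(-ξ)u.
Then ρ_ξ = exp(-ξ)(u_ξ - u), ρ_τ = exp(-ξ)u_τ; substituting and dividing by exp(-ξ), the lower-order terms cancel: u_τ + u_ξ = 0 (standard advection equation).
Data for u: u(ξ,0) = exp(ξ)ρ(ξ,0) = exp(-ξ²).
By characteristics (dξ/dτ = 1), u(ξ,τ) = f(ξ - τ) with f = u(·, 0).
So u(ξ,τ) = exp(-(ξ - τ)²), and ρ(ξ,τ) = exp(-ξ)u(ξ,τ).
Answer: ρ(ξ, τ) = exp(-ξ)exp(-(ξ - τ)²)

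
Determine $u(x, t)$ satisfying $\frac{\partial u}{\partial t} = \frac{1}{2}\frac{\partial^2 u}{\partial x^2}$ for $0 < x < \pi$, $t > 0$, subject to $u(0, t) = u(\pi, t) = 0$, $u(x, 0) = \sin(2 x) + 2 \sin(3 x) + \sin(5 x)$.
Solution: Separating variables: $u = \sum c_n e^{-n^2t/2} \sin(nx)$. From $u(x,0) = \sin(2 x) + 2 \sin(3 x) + \sin(5 x)$: $c_2=1, c_3=2, c_5=1$.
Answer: $u(x, t) = e^{-2 t} \sin(2 x) + 2 e^{-9 t/2} \sin(3 x) + e^{-25 t/2} \sin(5 x)$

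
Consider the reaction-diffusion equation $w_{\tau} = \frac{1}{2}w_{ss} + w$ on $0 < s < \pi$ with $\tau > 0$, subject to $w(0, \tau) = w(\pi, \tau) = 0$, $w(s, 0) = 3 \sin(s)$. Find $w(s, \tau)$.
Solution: Substitute $w = e^{\tau}u$, i.e. $u = e^{-\tau}w$.
By the product rule, $w_{\tau} = e^{\tau}(u_{\tau} + u)$, $w_{ss} = e^{\tau}u_{ss}$.
Substituting into the PDE and dividing by $e^{\tau}$: $u_{\tau} + u = \frac{1}{2}u_{ss} + u$.
The lower-order terms cancel, leaving the standard heat equation $u_{\tau} = \frac{1}{2}u_{ss}$.
Initial data for $u$: $u(s,0) = w(s,0) = 3 \sin(s)$. The boundary conditions carry over: $u(0,\tau) = u(\pi,\tau) = 0$.
Solve for $u$:
  Using separation of variables $u = X(s)T(\tau)$:
  Eigenfunctions: $\sin(ns)$, $n = 1, 2, 3, \ldots$
  General solution: $u(s, \tau) = \sum c_n \sin(ns) e^{-n^2 \tau/2}$
  Matching $u(s,0) = 3 \sin(s)$ term by term: $c_1=3$.
Hence $u(s,\tau) = 3 e^{-\tau/2} \sin(s)$.
Transform back: $w(s,\tau) = e^{\tau}u(s,\tau)$.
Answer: $w(s, \tau) = 3 e^{\tau/2} \sin(s)$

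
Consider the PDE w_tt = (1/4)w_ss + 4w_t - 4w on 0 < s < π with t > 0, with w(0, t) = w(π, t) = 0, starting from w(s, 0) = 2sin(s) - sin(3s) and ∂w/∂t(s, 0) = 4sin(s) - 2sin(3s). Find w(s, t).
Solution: Substitute w = exp(2t)u, i.e. u = exp(-2t)w.
By the product rule, w_t = exp(2t)(u_t + 2u), w_tt = exp(2t)(u_tt + 4u_t + 4u), w_ss = exp(2t)u_ss.
Substituting into the PDE and dividing by exp(2t): u_tt + 4u_t + 4u = (1/4)u_ss + 4(u_t + 2u) - 4u.
The lower-order terms cancel, leaving the standard wave equation u_tt = (1/4)u_ss.
Initial data for u: u(s,0) = w(s,0) = 2sin(s) - sin(3s); u_t(s,0) = w_t(s,0) - 2w(s,0) = 0. The boundary conditions carry over: u(0,t) = u(π,t) = 0.
Solve for u:
  Using separation of variables u = X(s)T(t):
  Eigenfunctions: sin(ns), n = 1, 2, 3, ...
  General solution: u(s, t) = Σ [A_n cos(n t/2) + B_n sin(n t/2)] sin(ns)
  From u(s,0) = 2sin(s) - sin(3s): A_1=2, A_3=-1. From u_t(s,0) = 0: all B_n = 0.
Hence u(s,t) = 2sin(s)cos(t/2) - sin(3s)cos(3t/2).
Transform back: w(s,t) = exp(2t)u(s,t).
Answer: w(s, t) = 2exp(2t)sin(s)cos(t/2) - exp(2t)sin(3s)cos(3t/2)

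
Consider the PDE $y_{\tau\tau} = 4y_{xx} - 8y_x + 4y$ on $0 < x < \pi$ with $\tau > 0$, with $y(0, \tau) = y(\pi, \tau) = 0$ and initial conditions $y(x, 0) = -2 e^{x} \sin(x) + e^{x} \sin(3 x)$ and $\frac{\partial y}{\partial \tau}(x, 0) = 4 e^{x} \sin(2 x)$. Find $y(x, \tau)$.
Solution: Substitute $y = e^{x}u$, i.e. $u = e^{-x}y$.
By the product rule, $y_x = e^{x}(u_x + u)$, $y_{xx} = e^{x}(u_{xx} + 2u_x + u)$, $y_{\tau\tau} = e^{x}u_{\tau\tau}$.
Substituting into the PDE and dividing by $e^{x}$: $u_{\tau\tau} = 4(u_{xx} + 2u_x + u) - 8(u_x + u) + 4u$.
The lower-order terms cancel, leaving the standard wave equation $u_{\tau\tau} = 4u_{xx}$.
Initial data for $u$: $u(x,0) = e^{-x}y(x,0) = -2 \sin(x) + \sin(3 x)$; $u_{\tau}(x,0) = e^{-x}y_{\tau}(x,0) = 4 \sin(2 x)$. The boundary conditions carry over: $u(0,\tau) = u(\pi,\tau) = 0$.
Solve for $u$:
  Using separation of variables $u = X(x)T(\tau)$:
  Eigenfunctions: $\sin(nx)$, $n = 1, 2, 3, \ldots$
  General solution: $u(x, \tau) = \sum [A_n \cos(2n \tau) + B_n \sin(2n \tau)] \sin(nx)$
  From $u(x,0) = -2 \sin(x) + \sin(3 x)$: $A_1=-2, A_3=1$. From $u_{\tau}(x,0) = 4 \sin(2 x)$, using $u_{\tau}(x,0) = \sum \omega_n B_n \sin(nx)$ with $\omega_n = 2n$: $B_2 = 4/4 = 1$.
Hence $u(x,\tau) = -2 \sin(x) \cos(2 \tau) + \sin(2 x) \sin(4 \tau) + \sin(3 x) \cos(6 \tau)$.
Transform back: $y(x,\tau) = e^{x}u(x,\tau)$.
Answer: $y(x, \tau) = e^{x} \sin(4 \tau) \sin(2 x) - 2 e^{x} \sin(x) \cos(2 \tau) + e^{x} \sin(3 x) \cos(6 \tau)$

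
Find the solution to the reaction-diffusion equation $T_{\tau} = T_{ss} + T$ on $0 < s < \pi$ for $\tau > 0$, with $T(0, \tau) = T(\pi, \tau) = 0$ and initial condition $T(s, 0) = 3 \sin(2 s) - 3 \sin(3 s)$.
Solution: Substitute $T = e^{\tau}u$.
Then $T_{\tau} = e^{\tau}(u_{\tau} + u)$, $T_{ss} = e^{\tau}u_{ss}$; substituting and dividing by $e^{\tau}$, the lower-order terms cancel: $u_{\tau} = u_{ss}$ (standard heat equation).
Data for $u$: $u(s,0) = T(s,0) = 3 \sin(2 s) - 3 \sin(3 s)$. The boundary conditions carry over: $u(0,\tau) = u(\pi,\tau) = 0$.
Separating variables: $u = \sum c_n e^{-n^2\tau} \sin(ns)$. From $u(s,0) = 3 \sin(2 s) - 3 \sin(3 s)$: $c_2=3, c_3=-3$.
So $u(s,\tau) = 3 e^{-4 \tau} \sin(2 s) - 3 e^{-9 \tau} \sin(3 s)$, and $T(s,\tau) = e^{\tau}u(s,\tau)$.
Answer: $T(s, \tau) = 3 e^{-3 \tau} \sin(2 s) - 3 e^{-8 \tau} \sin(3 s)$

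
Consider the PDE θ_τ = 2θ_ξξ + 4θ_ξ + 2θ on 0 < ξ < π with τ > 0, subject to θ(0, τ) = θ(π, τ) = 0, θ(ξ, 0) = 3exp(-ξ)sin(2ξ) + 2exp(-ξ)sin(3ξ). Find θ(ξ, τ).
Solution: Substitute θ = exp(-ξ)u, i.e. u = exp(ξ)θ.
By the product rule, θ_ξ = exp(-ξ)(u_ξ - u), θ_ξξ = exp(-ξ)(u_ξξ - 2u_ξ + u), θ_τ = exp(-ξ)u_τ.
Substituting into the PDE and dividing by exp(-ξ): u_τ = 2(u_ξξ - 2u_ξ + u) + 4(u_ξ - u) + 2u.
The lower-order terms cancel, leaving the standard heat equation u_τ = 2u_ξξ.
Initial data for u: u(ξ,0) = exp(ξ)θ(ξ,0) = 3sin(2ξ) + 2sin(3ξ). The boundary conditions carry over: u(0,τ) = u(π,τ) = 0.
Solve for u:
  Using separation of variables u = X(ξ)G(τ):
  Eigenfunctions: sin(nξ), n = 1, 2, 3, ...
  General solution: u(ξ, τ) = Σ c_n sin(nξ) exp(-2n² τ)
  Matching u(ξ,0) = 3sin(2ξ) + 2sin(3ξ) term by term: c_2=3, c_3=2.
Hence u(ξ,τ) = 3exp(-8τ)sin(2ξ) + 2exp(-18τ)sin(3ξ).
Transform back: θ(ξ,τ) = exp(-ξ)u(ξ,τ).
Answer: θ(ξ, τ) = 3exp(-ξ)exp(-8τ)sin(2ξ) + 2exp(-ξ)exp(-18τ)sin(3ξ)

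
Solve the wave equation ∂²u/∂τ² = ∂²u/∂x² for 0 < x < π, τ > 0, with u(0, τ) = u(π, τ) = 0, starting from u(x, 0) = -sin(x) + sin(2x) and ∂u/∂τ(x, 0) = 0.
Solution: Separating variables: u = Σ [A_n cos(ω_n τ) + B_n sin(ω_n τ)] sin(nx), ω_n = n. From ICs: A_1=-1, A_2=1.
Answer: u(x, τ) = -sin(x)cos(τ) + sin(2x)cos(2τ)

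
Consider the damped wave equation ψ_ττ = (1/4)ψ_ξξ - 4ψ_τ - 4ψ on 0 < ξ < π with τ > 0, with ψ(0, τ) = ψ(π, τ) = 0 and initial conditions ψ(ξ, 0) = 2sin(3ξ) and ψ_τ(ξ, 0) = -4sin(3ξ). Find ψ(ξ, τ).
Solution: Substitute ψ = exp(-2τ)u, i.e. u = exp(2τ)ψ.
By the product rule, ψ_τ = exp(-2τ)(u_τ - 2u), ψ_ττ = exp(-2τ)(u_ττ - 4u_τ + 4u), ψ_ξξ = exp(-2τ)u_ξξ.
Substituting into the PDE and dividing by exp(-2τ): u_ττ - 4u_τ + 4u = (1/4)u_ξξ - 4(u_τ - 2u) - 4u.
The lower-order terms cancel, leaving the standard wave equation u_ττ = (1/4)u_ξξ.
Initial data for u: u(ξ,0) = ψ(ξ,0) = 2sin(3ξ); u_τ(ξ,0) = ψ_τ(ξ,0) + 2ψ(ξ,0) = 0. The boundary conditions carry over: u(0,τ) = u(π,τ) = 0.
Solve for u:
  Using separation of variables u = X(ξ)T(τ):
  Eigenfunctions: sin(nξ), n = 1, 2, 3, ...
  General solution: u(ξ, τ) = Σ [A_n cos(n τ/2) + B_n sin(n τ/2)] sin(nξ)
  From u(ξ,0) = 2sin(3ξ): A_3=2. From u_τ(ξ,0) = 0: all B_n = 0.
Hence u(ξ,τ) = 2sin(3ξ)cos(3τ/2).
Transform back: ψ(ξ,τ) = exp(-2τ)u(ξ,τ).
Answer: ψ(ξ, τ) = 2exp(-2τ)sin(3ξ)cos(3τ/2)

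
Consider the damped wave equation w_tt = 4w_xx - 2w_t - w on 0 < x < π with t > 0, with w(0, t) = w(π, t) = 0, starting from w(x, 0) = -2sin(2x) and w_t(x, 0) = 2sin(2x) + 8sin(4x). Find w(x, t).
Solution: Substitute w = exp(-t)u, i.e. u = exp(t)w.
By the product rule, w_t = exp(-t)(u_t - u), w_tt = exp(-t)(u_tt - 2u_t + u), w_xx = exp(-t)u_xx.
Substituting into the PDE and dividing by exp(-t): u_tt - 2u_t + u = 4u_xx - 2(u_t - u) - u.
The lower-order terms cancel, leaving the standard wave equation u_tt = 4u_xx.
Initial data for u: u(x,0) = w(x,0) = -2sin(2x); u_t(x,0) = w_t(x,0) + w(x,0) = 8sin(4x). The boundary conditions carry over: u(0,t) = u(π,t) = 0.
Solve for u:
  Using separation of variables u = X(x)T(t):
  Eigenfunctions: sin(nx), n = 1, 2, 3, ...
  General solution: u(x, t) = Σ [A_n cos(2n t) + B_n sin(2n t)] sin(nx)
  From u(x,0) = -2sin(2x): A_2=-2. From u_t(x,0) = 8sin(4x), using u_t(x,0) = Σ ω_n B_n sin(nx) with ω_n = 2n: B_4 = 8/8 = 1.
Hence u(x,t) = sin(8t)sin(4x) - 2sin(2x)cos(4t).
Transform back: w(x,t) = exp(-t)u(x,t).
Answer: w(x, t) = exp(-t)sin(8t)sin(4x) - 2exp(-t)sin(2x)cos(4t)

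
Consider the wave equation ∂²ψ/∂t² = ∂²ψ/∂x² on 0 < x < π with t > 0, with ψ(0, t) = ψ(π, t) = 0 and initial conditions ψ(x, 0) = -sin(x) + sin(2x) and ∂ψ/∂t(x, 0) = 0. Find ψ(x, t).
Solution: Using separation of variables ψ = X(x)T(t):
Eigenfunctions: sin(nx), n = 1, 2, 3, ...
General solution: ψ(x, t) = Σ [A_n cos(n t) + B_n sin(n t)] sin(nx)
From ψ(x,0) = -sin(x) + sin(2x): A_1=-1, A_2=1. From ψ_t(x,0) = 0: all B_n = 0.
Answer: ψ(x, t) = -sin(x)cos(t) + sin(2x)cos(2t)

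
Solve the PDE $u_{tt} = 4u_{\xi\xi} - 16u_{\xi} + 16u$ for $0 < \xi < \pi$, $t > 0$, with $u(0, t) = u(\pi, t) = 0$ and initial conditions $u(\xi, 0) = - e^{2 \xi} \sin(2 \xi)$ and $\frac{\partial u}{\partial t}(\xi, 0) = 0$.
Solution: Substitute $u = e^{2\xi}w$, i.e. $w = e^{-2\xi}u$.
By the product rule, $u_{\xi} = e^{2\xi}(w_{\xi} + 2w)$, $u_{\xi\xi} = e^{2\xi}(w_{\xi\xi} + 4w_{\xi} + 4w)$, $u_{tt} = e^{2\xi}w_{tt}$.
Substituting into the PDE and dividing by $e^{2\xi}$: $w_{tt} = 4(w_{\xi\xi} + 4w_{\xi} + 4w) - 16(w_{\xi} + 2w) + 16w$.
The lower-order terms cancel, leaving the standard wave equation $w_{tt} = 4w_{\xi\xi}$.
Initial data for $w$: $w(\xi,0) = e^{-2\xi}u(\xi,0) = - \sin(2 \xi)$; $w_t(\xi,0) = e^{-2\xi}u_t(\xi,0) = 0$. The boundary conditions carry over: $w(0,t) = w(\pi,t) = 0$.
Solve for $w$:
  Using separation of variables $w = X(\xi)T(t)$:
  Eigenfunctions: $\sin(n\xi)$, $n = 1, 2, 3, \ldots$
  General solution: $w(\xi, t) = \sum [A_n \cos(2n t) + B_n \sin(2n t)] \sin(n\xi)$
  From $w(\xi,0) = - \sin(2 \xi)$: $A_2=-1$. From $w_t(\xi,0) = 0$: all $B_n = 0$.
Hence $w(\xi,t) = - \sin(2 \xi) \cos(4 t)$.
Transform back: $u(\xi,t) = e^{2\xi}w(\xi,t)$.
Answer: $u(\xi, t) = - e^{2 \xi} \sin(2 \xi) \cos(4 t)$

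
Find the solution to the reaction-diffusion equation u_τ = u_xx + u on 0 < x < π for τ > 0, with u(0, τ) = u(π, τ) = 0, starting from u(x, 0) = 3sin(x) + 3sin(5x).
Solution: Substitute u = exp(τ)w, i.e. w = exp(-τ)u.
By the product rule, u_τ = exp(τ)(w_τ + w), u_xx = exp(τ)w_xx.
Substituting into the PDE and dividing by exp(τ): w_τ + w = w_xx + w.
The lower-order terms cancel, leaving the standard heat equation w_τ = w_xx.
Initial data for w: w(x,0) = u(x,0) = 3sin(x) + 3sin(5x). The boundary conditions carry over: w(0,τ) = w(π,τ) = 0.
Solve for w:
  Using separation of variables w = X(x)T(τ):
  Eigenfunctions: sin(nx), n = 1, 2, 3, ...
  General solution: w(x, τ) = Σ c_n sin(nx) exp(-n² τ)
  Matching w(x,0) = 3sin(x) + 3sin(5x) term by term: c_1=3, c_5=3.
Hence w(x,τ) = 3exp(-τ)sin(x) + 3exp(-25τ)sin(5x).
Transform back: u(x,τ) = exp(τ)w(x,τ).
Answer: u(x, τ) = 3sin(x) + 3exp(-24τ)sin(5x)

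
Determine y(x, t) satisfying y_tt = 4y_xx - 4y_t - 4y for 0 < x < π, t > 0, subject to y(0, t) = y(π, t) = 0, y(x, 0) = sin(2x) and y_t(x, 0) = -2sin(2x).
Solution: Substitute y = exp(-2t)u, i.e. u = exp(2t)y.
By the product rule, y_t = exp(-2t)(u_t - 2u), y_tt = exp(-2t)(u_tt - 4u_t + 4u), y_xx = exp(-2t)u_xx.
Substituting into the PDE and dividing by exp(-2t): u_tt - 4u_t + 4u = 4u_xx - 4(u_t - 2u) - 4u.
The lower-order terms cancel, leaving the standard wave equation u_tt = 4u_xx.
Initial data for u: u(x,0) = y(x,0) = sin(2x); u_t(x,0) = y_t(x,0) + 2y(x,0) = 0. The boundary conditions carry over: u(0,t) = u(π,t) = 0.
Solve for u:
  Using separation of variables u = X(x)T(t):
  Eigenfunctions: sin(nx), n = 1, 2, 3, ...
  General solution: u(x, t) = Σ [A_n cos(2n t) + B_n sin(2n t)] sin(nx)
  From u(x,0) = sin(2x): A_2=1. From u_t(x,0) = 0: all B_n = 0.
Hence u(x,t) = sin(2x)cos(4t).
Transform back: y(x,t) = exp(-2t)u(x,t).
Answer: y(x, t) = exp(-2t)sin(2x)cos(4t)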